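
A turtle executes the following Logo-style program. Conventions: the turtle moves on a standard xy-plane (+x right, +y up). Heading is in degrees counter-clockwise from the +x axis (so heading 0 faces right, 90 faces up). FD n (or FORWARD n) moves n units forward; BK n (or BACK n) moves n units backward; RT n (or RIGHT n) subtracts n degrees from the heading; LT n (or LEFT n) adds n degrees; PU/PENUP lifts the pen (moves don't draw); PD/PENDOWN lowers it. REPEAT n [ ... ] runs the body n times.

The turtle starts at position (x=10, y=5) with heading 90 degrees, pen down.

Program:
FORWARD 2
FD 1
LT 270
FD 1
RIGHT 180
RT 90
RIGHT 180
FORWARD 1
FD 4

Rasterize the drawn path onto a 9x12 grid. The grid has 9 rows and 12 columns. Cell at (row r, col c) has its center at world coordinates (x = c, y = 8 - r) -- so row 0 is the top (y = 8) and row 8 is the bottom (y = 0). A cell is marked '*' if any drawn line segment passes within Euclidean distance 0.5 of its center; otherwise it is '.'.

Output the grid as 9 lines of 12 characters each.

Segment 0: (10,5) -> (10,7)
Segment 1: (10,7) -> (10,8)
Segment 2: (10,8) -> (11,8)
Segment 3: (11,8) -> (11,7)
Segment 4: (11,7) -> (11,3)

Answer: ..........**
..........**
..........**
..........**
...........*
...........*
............
............
............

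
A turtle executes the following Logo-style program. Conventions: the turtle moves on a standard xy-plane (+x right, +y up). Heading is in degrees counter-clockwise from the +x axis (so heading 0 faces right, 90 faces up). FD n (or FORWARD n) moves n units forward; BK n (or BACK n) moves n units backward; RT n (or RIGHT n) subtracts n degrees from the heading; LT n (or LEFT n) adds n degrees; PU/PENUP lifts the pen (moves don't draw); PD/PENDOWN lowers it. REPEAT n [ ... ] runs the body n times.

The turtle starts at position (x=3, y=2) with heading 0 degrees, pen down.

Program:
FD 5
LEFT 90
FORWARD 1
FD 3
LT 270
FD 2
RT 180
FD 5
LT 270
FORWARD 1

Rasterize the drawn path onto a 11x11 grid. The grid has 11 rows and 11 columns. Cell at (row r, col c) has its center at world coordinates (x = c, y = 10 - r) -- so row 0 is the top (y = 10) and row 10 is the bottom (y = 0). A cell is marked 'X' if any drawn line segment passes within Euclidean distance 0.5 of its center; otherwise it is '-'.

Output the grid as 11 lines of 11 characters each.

Segment 0: (3,2) -> (8,2)
Segment 1: (8,2) -> (8,3)
Segment 2: (8,3) -> (8,6)
Segment 3: (8,6) -> (10,6)
Segment 4: (10,6) -> (5,6)
Segment 5: (5,6) -> (5,7)

Answer: -----------
-----------
-----------
-----X-----
-----XXXXXX
--------X--
--------X--
--------X--
---XXXXXX--
-----------
-----------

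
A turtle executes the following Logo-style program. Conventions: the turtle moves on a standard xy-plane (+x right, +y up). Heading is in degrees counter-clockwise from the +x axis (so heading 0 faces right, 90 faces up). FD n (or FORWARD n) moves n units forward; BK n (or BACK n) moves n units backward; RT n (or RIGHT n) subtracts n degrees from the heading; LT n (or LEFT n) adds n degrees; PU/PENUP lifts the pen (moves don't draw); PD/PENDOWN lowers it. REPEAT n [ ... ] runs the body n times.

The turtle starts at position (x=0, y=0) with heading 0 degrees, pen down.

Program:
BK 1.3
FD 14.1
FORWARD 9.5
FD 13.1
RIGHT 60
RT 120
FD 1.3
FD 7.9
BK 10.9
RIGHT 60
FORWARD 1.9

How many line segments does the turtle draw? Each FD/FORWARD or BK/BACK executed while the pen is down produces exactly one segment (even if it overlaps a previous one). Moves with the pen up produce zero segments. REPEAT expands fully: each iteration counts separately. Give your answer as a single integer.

Executing turtle program step by step:
Start: pos=(0,0), heading=0, pen down
BK 1.3: (0,0) -> (-1.3,0) [heading=0, draw]
FD 14.1: (-1.3,0) -> (12.8,0) [heading=0, draw]
FD 9.5: (12.8,0) -> (22.3,0) [heading=0, draw]
FD 13.1: (22.3,0) -> (35.4,0) [heading=0, draw]
RT 60: heading 0 -> 300
RT 120: heading 300 -> 180
FD 1.3: (35.4,0) -> (34.1,0) [heading=180, draw]
FD 7.9: (34.1,0) -> (26.2,0) [heading=180, draw]
BK 10.9: (26.2,0) -> (37.1,0) [heading=180, draw]
RT 60: heading 180 -> 120
FD 1.9: (37.1,0) -> (36.15,1.645) [heading=120, draw]
Final: pos=(36.15,1.645), heading=120, 8 segment(s) drawn
Segments drawn: 8

Answer: 8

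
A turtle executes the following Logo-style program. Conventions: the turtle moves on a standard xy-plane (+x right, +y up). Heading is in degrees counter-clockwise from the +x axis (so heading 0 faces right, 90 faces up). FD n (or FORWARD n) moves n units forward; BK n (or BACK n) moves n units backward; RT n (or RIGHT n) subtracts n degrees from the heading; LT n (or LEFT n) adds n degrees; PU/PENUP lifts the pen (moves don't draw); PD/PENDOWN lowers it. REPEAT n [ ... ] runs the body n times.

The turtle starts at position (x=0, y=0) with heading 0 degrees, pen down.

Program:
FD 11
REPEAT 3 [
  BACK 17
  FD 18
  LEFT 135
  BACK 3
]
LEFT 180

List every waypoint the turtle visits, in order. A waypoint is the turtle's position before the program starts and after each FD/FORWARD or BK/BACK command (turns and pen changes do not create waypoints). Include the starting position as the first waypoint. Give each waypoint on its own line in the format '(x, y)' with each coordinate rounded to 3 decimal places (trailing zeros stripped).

Executing turtle program step by step:
Start: pos=(0,0), heading=0, pen down
FD 11: (0,0) -> (11,0) [heading=0, draw]
REPEAT 3 [
  -- iteration 1/3 --
  BK 17: (11,0) -> (-6,0) [heading=0, draw]
  FD 18: (-6,0) -> (12,0) [heading=0, draw]
  LT 135: heading 0 -> 135
  BK 3: (12,0) -> (14.121,-2.121) [heading=135, draw]
  -- iteration 2/3 --
  BK 17: (14.121,-2.121) -> (26.142,-14.142) [heading=135, draw]
  FD 18: (26.142,-14.142) -> (13.414,-1.414) [heading=135, draw]
  LT 135: heading 135 -> 270
  BK 3: (13.414,-1.414) -> (13.414,1.586) [heading=270, draw]
  -- iteration 3/3 --
  BK 17: (13.414,1.586) -> (13.414,18.586) [heading=270, draw]
  FD 18: (13.414,18.586) -> (13.414,0.586) [heading=270, draw]
  LT 135: heading 270 -> 45
  BK 3: (13.414,0.586) -> (11.293,-1.536) [heading=45, draw]
]
LT 180: heading 45 -> 225
Final: pos=(11.293,-1.536), heading=225, 10 segment(s) drawn
Waypoints (11 total):
(0, 0)
(11, 0)
(-6, 0)
(12, 0)
(14.121, -2.121)
(26.142, -14.142)
(13.414, -1.414)
(13.414, 1.586)
(13.414, 18.586)
(13.414, 0.586)
(11.293, -1.536)

Answer: (0, 0)
(11, 0)
(-6, 0)
(12, 0)
(14.121, -2.121)
(26.142, -14.142)
(13.414, -1.414)
(13.414, 1.586)
(13.414, 18.586)
(13.414, 0.586)
(11.293, -1.536)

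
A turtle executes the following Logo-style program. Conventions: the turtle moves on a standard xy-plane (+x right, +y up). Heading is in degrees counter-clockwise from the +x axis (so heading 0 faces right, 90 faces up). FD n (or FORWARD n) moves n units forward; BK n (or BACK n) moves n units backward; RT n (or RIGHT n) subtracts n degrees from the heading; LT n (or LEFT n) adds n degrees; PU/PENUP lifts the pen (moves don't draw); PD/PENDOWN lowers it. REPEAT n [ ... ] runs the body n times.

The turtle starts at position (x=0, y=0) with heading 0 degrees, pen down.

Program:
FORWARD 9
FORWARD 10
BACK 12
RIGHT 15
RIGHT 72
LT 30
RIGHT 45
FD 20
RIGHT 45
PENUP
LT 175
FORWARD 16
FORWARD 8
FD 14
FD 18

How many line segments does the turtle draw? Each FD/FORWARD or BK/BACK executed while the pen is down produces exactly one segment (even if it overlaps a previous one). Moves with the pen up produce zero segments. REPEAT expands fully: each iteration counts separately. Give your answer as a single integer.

Executing turtle program step by step:
Start: pos=(0,0), heading=0, pen down
FD 9: (0,0) -> (9,0) [heading=0, draw]
FD 10: (9,0) -> (19,0) [heading=0, draw]
BK 12: (19,0) -> (7,0) [heading=0, draw]
RT 15: heading 0 -> 345
RT 72: heading 345 -> 273
LT 30: heading 273 -> 303
RT 45: heading 303 -> 258
FD 20: (7,0) -> (2.842,-19.563) [heading=258, draw]
RT 45: heading 258 -> 213
PU: pen up
LT 175: heading 213 -> 28
FD 16: (2.842,-19.563) -> (16.969,-12.051) [heading=28, move]
FD 8: (16.969,-12.051) -> (24.033,-8.296) [heading=28, move]
FD 14: (24.033,-8.296) -> (36.394,-1.723) [heading=28, move]
FD 18: (36.394,-1.723) -> (52.287,6.727) [heading=28, move]
Final: pos=(52.287,6.727), heading=28, 4 segment(s) drawn
Segments drawn: 4

Answer: 4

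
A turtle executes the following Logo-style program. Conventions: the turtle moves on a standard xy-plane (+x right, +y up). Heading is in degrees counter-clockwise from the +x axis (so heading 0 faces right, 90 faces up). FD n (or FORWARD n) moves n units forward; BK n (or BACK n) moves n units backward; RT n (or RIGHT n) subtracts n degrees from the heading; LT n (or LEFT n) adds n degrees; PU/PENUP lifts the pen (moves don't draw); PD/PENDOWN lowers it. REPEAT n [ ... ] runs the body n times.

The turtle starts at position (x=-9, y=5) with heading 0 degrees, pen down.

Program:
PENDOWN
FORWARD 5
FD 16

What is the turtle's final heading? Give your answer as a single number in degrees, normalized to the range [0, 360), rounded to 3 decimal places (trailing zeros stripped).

Answer: 0

Derivation:
Executing turtle program step by step:
Start: pos=(-9,5), heading=0, pen down
PD: pen down
FD 5: (-9,5) -> (-4,5) [heading=0, draw]
FD 16: (-4,5) -> (12,5) [heading=0, draw]
Final: pos=(12,5), heading=0, 2 segment(s) drawn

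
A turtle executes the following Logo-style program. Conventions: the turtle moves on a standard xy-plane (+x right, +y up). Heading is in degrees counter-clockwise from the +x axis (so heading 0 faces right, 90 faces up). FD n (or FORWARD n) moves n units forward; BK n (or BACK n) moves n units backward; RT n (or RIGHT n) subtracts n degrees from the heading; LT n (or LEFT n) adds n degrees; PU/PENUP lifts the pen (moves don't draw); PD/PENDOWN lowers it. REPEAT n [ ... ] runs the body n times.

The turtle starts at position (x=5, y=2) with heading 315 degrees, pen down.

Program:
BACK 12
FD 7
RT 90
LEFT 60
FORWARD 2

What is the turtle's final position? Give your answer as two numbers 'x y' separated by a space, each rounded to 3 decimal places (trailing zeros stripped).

Answer: 1.982 3.604

Derivation:
Executing turtle program step by step:
Start: pos=(5,2), heading=315, pen down
BK 12: (5,2) -> (-3.485,10.485) [heading=315, draw]
FD 7: (-3.485,10.485) -> (1.464,5.536) [heading=315, draw]
RT 90: heading 315 -> 225
LT 60: heading 225 -> 285
FD 2: (1.464,5.536) -> (1.982,3.604) [heading=285, draw]
Final: pos=(1.982,3.604), heading=285, 3 segment(s) drawn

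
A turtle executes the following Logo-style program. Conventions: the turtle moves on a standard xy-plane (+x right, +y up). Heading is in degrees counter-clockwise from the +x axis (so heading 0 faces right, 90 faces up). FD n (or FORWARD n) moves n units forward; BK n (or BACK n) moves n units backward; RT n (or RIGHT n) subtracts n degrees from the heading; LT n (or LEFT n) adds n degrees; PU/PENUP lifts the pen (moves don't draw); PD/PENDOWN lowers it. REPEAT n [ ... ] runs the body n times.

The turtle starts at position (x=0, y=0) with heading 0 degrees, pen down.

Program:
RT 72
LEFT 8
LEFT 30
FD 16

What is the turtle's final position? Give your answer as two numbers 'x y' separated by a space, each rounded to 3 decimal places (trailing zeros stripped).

Executing turtle program step by step:
Start: pos=(0,0), heading=0, pen down
RT 72: heading 0 -> 288
LT 8: heading 288 -> 296
LT 30: heading 296 -> 326
FD 16: (0,0) -> (13.265,-8.947) [heading=326, draw]
Final: pos=(13.265,-8.947), heading=326, 1 segment(s) drawn

Answer: 13.265 -8.947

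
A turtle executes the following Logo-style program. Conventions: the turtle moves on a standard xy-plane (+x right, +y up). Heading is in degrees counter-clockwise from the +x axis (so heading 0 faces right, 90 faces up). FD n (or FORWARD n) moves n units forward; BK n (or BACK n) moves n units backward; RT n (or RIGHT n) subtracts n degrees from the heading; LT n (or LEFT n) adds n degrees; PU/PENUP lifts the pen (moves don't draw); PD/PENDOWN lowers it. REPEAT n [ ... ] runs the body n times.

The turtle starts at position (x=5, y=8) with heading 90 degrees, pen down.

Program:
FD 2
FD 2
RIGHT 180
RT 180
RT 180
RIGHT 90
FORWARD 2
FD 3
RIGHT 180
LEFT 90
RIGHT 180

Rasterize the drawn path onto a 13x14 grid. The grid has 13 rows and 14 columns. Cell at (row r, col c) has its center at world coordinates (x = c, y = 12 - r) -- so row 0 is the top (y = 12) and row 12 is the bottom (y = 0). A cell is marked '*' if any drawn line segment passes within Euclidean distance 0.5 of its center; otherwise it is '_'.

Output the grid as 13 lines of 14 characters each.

Answer: ******________
_____*________
_____*________
_____*________
_____*________
______________
______________
______________
______________
______________
______________
______________
______________

Derivation:
Segment 0: (5,8) -> (5,10)
Segment 1: (5,10) -> (5,12)
Segment 2: (5,12) -> (3,12)
Segment 3: (3,12) -> (0,12)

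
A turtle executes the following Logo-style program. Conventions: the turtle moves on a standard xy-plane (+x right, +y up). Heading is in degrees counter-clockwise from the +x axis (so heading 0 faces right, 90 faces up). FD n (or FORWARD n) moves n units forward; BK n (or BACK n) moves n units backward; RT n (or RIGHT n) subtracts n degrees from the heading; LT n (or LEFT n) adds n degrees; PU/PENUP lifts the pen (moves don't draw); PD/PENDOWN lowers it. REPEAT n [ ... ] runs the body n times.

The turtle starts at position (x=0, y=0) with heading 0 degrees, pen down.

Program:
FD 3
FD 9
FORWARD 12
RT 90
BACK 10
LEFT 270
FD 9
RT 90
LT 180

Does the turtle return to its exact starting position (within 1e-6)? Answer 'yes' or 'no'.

Executing turtle program step by step:
Start: pos=(0,0), heading=0, pen down
FD 3: (0,0) -> (3,0) [heading=0, draw]
FD 9: (3,0) -> (12,0) [heading=0, draw]
FD 12: (12,0) -> (24,0) [heading=0, draw]
RT 90: heading 0 -> 270
BK 10: (24,0) -> (24,10) [heading=270, draw]
LT 270: heading 270 -> 180
FD 9: (24,10) -> (15,10) [heading=180, draw]
RT 90: heading 180 -> 90
LT 180: heading 90 -> 270
Final: pos=(15,10), heading=270, 5 segment(s) drawn

Start position: (0, 0)
Final position: (15, 10)
Distance = 18.028; >= 1e-6 -> NOT closed

Answer: no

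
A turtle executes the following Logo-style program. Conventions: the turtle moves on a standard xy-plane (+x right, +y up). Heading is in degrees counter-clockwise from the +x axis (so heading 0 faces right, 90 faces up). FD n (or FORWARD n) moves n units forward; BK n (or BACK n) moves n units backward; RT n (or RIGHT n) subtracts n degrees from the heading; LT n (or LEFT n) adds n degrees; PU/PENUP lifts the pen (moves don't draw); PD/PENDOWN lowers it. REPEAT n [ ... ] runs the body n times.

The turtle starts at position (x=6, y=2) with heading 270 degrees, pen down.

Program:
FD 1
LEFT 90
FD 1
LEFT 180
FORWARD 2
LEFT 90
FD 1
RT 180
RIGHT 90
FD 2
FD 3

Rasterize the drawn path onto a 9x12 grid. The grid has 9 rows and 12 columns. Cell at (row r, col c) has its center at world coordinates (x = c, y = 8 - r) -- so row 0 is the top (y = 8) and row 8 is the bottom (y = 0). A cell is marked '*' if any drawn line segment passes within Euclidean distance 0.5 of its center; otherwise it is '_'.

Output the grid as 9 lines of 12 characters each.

Answer: ____________
____________
____________
____________
____________
____________
______*_____
_____***____
_____******_

Derivation:
Segment 0: (6,2) -> (6,1)
Segment 1: (6,1) -> (7,1)
Segment 2: (7,1) -> (5,1)
Segment 3: (5,1) -> (5,0)
Segment 4: (5,0) -> (7,-0)
Segment 5: (7,-0) -> (10,-0)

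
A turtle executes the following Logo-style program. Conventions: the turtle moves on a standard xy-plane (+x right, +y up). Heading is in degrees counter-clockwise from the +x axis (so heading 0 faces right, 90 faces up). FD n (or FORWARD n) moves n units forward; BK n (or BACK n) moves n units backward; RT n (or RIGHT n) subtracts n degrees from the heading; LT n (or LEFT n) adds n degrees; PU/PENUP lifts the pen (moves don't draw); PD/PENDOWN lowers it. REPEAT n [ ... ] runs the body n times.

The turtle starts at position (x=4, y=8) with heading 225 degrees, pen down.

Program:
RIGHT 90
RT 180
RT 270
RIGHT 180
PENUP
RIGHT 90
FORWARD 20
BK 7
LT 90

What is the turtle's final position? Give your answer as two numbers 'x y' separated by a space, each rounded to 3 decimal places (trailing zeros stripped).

Answer: -5.192 17.192

Derivation:
Executing turtle program step by step:
Start: pos=(4,8), heading=225, pen down
RT 90: heading 225 -> 135
RT 180: heading 135 -> 315
RT 270: heading 315 -> 45
RT 180: heading 45 -> 225
PU: pen up
RT 90: heading 225 -> 135
FD 20: (4,8) -> (-10.142,22.142) [heading=135, move]
BK 7: (-10.142,22.142) -> (-5.192,17.192) [heading=135, move]
LT 90: heading 135 -> 225
Final: pos=(-5.192,17.192), heading=225, 0 segment(s) drawn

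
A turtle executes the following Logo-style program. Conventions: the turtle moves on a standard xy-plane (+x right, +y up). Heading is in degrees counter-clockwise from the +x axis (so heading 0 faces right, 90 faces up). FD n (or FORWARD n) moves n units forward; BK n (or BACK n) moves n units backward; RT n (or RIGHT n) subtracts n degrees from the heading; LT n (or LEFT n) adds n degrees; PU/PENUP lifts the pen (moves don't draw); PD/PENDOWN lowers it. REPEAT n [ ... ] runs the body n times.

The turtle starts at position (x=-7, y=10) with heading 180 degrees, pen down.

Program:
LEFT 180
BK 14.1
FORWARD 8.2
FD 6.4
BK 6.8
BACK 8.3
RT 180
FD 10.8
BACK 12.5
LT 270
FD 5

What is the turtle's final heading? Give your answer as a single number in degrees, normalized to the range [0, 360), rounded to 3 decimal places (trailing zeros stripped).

Answer: 90

Derivation:
Executing turtle program step by step:
Start: pos=(-7,10), heading=180, pen down
LT 180: heading 180 -> 0
BK 14.1: (-7,10) -> (-21.1,10) [heading=0, draw]
FD 8.2: (-21.1,10) -> (-12.9,10) [heading=0, draw]
FD 6.4: (-12.9,10) -> (-6.5,10) [heading=0, draw]
BK 6.8: (-6.5,10) -> (-13.3,10) [heading=0, draw]
BK 8.3: (-13.3,10) -> (-21.6,10) [heading=0, draw]
RT 180: heading 0 -> 180
FD 10.8: (-21.6,10) -> (-32.4,10) [heading=180, draw]
BK 12.5: (-32.4,10) -> (-19.9,10) [heading=180, draw]
LT 270: heading 180 -> 90
FD 5: (-19.9,10) -> (-19.9,15) [heading=90, draw]
Final: pos=(-19.9,15), heading=90, 8 segment(s) drawn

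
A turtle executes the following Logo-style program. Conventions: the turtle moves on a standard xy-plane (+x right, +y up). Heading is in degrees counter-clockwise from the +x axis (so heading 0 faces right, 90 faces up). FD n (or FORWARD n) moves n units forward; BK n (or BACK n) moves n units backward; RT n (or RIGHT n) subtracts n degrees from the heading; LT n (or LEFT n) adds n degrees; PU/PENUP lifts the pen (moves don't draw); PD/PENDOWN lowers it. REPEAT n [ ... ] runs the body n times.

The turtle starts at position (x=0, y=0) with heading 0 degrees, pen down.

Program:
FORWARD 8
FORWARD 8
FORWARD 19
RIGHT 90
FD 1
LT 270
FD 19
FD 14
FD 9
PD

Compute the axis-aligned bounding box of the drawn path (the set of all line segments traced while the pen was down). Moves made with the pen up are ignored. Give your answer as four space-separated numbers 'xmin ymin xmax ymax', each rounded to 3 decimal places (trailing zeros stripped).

Answer: -7 -1 35 0

Derivation:
Executing turtle program step by step:
Start: pos=(0,0), heading=0, pen down
FD 8: (0,0) -> (8,0) [heading=0, draw]
FD 8: (8,0) -> (16,0) [heading=0, draw]
FD 19: (16,0) -> (35,0) [heading=0, draw]
RT 90: heading 0 -> 270
FD 1: (35,0) -> (35,-1) [heading=270, draw]
LT 270: heading 270 -> 180
FD 19: (35,-1) -> (16,-1) [heading=180, draw]
FD 14: (16,-1) -> (2,-1) [heading=180, draw]
FD 9: (2,-1) -> (-7,-1) [heading=180, draw]
PD: pen down
Final: pos=(-7,-1), heading=180, 7 segment(s) drawn

Segment endpoints: x in {-7, 0, 2, 8, 16, 35}, y in {-1, -1, -1, -1, 0}
xmin=-7, ymin=-1, xmax=35, ymax=0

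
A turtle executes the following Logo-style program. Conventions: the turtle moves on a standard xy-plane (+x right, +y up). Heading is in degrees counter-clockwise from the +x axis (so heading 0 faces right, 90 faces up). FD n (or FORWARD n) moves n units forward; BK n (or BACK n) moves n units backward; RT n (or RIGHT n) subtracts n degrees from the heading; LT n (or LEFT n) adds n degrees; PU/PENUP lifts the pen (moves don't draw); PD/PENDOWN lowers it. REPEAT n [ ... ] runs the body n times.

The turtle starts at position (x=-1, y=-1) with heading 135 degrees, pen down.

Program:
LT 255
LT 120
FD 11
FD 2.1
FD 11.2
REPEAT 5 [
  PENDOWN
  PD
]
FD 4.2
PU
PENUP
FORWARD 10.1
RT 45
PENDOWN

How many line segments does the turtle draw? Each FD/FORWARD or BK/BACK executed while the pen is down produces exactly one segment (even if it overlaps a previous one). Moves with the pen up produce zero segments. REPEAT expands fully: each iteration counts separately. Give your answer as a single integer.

Executing turtle program step by step:
Start: pos=(-1,-1), heading=135, pen down
LT 255: heading 135 -> 30
LT 120: heading 30 -> 150
FD 11: (-1,-1) -> (-10.526,4.5) [heading=150, draw]
FD 2.1: (-10.526,4.5) -> (-12.345,5.55) [heading=150, draw]
FD 11.2: (-12.345,5.55) -> (-22.044,11.15) [heading=150, draw]
REPEAT 5 [
  -- iteration 1/5 --
  PD: pen down
  PD: pen down
  -- iteration 2/5 --
  PD: pen down
  PD: pen down
  -- iteration 3/5 --
  PD: pen down
  PD: pen down
  -- iteration 4/5 --
  PD: pen down
  PD: pen down
  -- iteration 5/5 --
  PD: pen down
  PD: pen down
]
FD 4.2: (-22.044,11.15) -> (-25.682,13.25) [heading=150, draw]
PU: pen up
PU: pen up
FD 10.1: (-25.682,13.25) -> (-34.429,18.3) [heading=150, move]
RT 45: heading 150 -> 105
PD: pen down
Final: pos=(-34.429,18.3), heading=105, 4 segment(s) drawn
Segments drawn: 4

Answer: 4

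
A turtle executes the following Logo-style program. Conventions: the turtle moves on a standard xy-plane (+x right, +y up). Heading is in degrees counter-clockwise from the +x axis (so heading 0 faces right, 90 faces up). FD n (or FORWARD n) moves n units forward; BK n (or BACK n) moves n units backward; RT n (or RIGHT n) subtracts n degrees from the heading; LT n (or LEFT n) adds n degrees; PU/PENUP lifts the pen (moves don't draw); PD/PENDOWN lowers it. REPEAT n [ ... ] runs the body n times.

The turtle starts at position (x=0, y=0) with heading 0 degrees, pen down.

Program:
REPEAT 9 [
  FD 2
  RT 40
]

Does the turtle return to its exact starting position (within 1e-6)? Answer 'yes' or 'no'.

Answer: yes

Derivation:
Executing turtle program step by step:
Start: pos=(0,0), heading=0, pen down
REPEAT 9 [
  -- iteration 1/9 --
  FD 2: (0,0) -> (2,0) [heading=0, draw]
  RT 40: heading 0 -> 320
  -- iteration 2/9 --
  FD 2: (2,0) -> (3.532,-1.286) [heading=320, draw]
  RT 40: heading 320 -> 280
  -- iteration 3/9 --
  FD 2: (3.532,-1.286) -> (3.879,-3.255) [heading=280, draw]
  RT 40: heading 280 -> 240
  -- iteration 4/9 --
  FD 2: (3.879,-3.255) -> (2.879,-4.987) [heading=240, draw]
  RT 40: heading 240 -> 200
  -- iteration 5/9 --
  FD 2: (2.879,-4.987) -> (1,-5.671) [heading=200, draw]
  RT 40: heading 200 -> 160
  -- iteration 6/9 --
  FD 2: (1,-5.671) -> (-0.879,-4.987) [heading=160, draw]
  RT 40: heading 160 -> 120
  -- iteration 7/9 --
  FD 2: (-0.879,-4.987) -> (-1.879,-3.255) [heading=120, draw]
  RT 40: heading 120 -> 80
  -- iteration 8/9 --
  FD 2: (-1.879,-3.255) -> (-1.532,-1.286) [heading=80, draw]
  RT 40: heading 80 -> 40
  -- iteration 9/9 --
  FD 2: (-1.532,-1.286) -> (0,0) [heading=40, draw]
  RT 40: heading 40 -> 0
]
Final: pos=(0,0), heading=0, 9 segment(s) drawn

Start position: (0, 0)
Final position: (0, 0)
Distance = 0; < 1e-6 -> CLOSED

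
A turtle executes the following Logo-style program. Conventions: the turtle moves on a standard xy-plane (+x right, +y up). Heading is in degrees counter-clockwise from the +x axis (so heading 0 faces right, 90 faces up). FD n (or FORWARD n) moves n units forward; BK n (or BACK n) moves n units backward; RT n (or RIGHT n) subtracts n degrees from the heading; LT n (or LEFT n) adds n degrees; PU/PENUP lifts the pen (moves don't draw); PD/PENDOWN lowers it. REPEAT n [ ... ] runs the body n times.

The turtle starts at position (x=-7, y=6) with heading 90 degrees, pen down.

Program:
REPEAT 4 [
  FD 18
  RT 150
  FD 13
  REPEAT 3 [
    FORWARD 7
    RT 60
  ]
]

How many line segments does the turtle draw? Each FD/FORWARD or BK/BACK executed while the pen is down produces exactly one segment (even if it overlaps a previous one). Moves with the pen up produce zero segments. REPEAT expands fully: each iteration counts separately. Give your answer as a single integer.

Answer: 20

Derivation:
Executing turtle program step by step:
Start: pos=(-7,6), heading=90, pen down
REPEAT 4 [
  -- iteration 1/4 --
  FD 18: (-7,6) -> (-7,24) [heading=90, draw]
  RT 150: heading 90 -> 300
  FD 13: (-7,24) -> (-0.5,12.742) [heading=300, draw]
  REPEAT 3 [
    -- iteration 1/3 --
    FD 7: (-0.5,12.742) -> (3,6.679) [heading=300, draw]
    RT 60: heading 300 -> 240
    -- iteration 2/3 --
    FD 7: (3,6.679) -> (-0.5,0.617) [heading=240, draw]
    RT 60: heading 240 -> 180
    -- iteration 3/3 --
    FD 7: (-0.5,0.617) -> (-7.5,0.617) [heading=180, draw]
    RT 60: heading 180 -> 120
  ]
  -- iteration 2/4 --
  FD 18: (-7.5,0.617) -> (-16.5,16.206) [heading=120, draw]
  RT 150: heading 120 -> 330
  FD 13: (-16.5,16.206) -> (-5.242,9.706) [heading=330, draw]
  REPEAT 3 [
    -- iteration 1/3 --
    FD 7: (-5.242,9.706) -> (0.821,6.206) [heading=330, draw]
    RT 60: heading 330 -> 270
    -- iteration 2/3 --
    FD 7: (0.821,6.206) -> (0.821,-0.794) [heading=270, draw]
    RT 60: heading 270 -> 210
    -- iteration 3/3 --
    FD 7: (0.821,-0.794) -> (-5.242,-4.294) [heading=210, draw]
    RT 60: heading 210 -> 150
  ]
  -- iteration 3/4 --
  FD 18: (-5.242,-4.294) -> (-20.83,4.706) [heading=150, draw]
  RT 150: heading 150 -> 0
  FD 13: (-20.83,4.706) -> (-7.83,4.706) [heading=0, draw]
  REPEAT 3 [
    -- iteration 1/3 --
    FD 7: (-7.83,4.706) -> (-0.83,4.706) [heading=0, draw]
    RT 60: heading 0 -> 300
    -- iteration 2/3 --
    FD 7: (-0.83,4.706) -> (2.67,-1.356) [heading=300, draw]
    RT 60: heading 300 -> 240
    -- iteration 3/3 --
    FD 7: (2.67,-1.356) -> (-0.83,-7.419) [heading=240, draw]
    RT 60: heading 240 -> 180
  ]
  -- iteration 4/4 --
  FD 18: (-0.83,-7.419) -> (-18.83,-7.419) [heading=180, draw]
  RT 150: heading 180 -> 30
  FD 13: (-18.83,-7.419) -> (-7.572,-0.919) [heading=30, draw]
  REPEAT 3 [
    -- iteration 1/3 --
    FD 7: (-7.572,-0.919) -> (-1.51,2.581) [heading=30, draw]
    RT 60: heading 30 -> 330
    -- iteration 2/3 --
    FD 7: (-1.51,2.581) -> (4.553,-0.919) [heading=330, draw]
    RT 60: heading 330 -> 270
    -- iteration 3/3 --
    FD 7: (4.553,-0.919) -> (4.553,-7.919) [heading=270, draw]
    RT 60: heading 270 -> 210
  ]
]
Final: pos=(4.553,-7.919), heading=210, 20 segment(s) drawn
Segments drawn: 20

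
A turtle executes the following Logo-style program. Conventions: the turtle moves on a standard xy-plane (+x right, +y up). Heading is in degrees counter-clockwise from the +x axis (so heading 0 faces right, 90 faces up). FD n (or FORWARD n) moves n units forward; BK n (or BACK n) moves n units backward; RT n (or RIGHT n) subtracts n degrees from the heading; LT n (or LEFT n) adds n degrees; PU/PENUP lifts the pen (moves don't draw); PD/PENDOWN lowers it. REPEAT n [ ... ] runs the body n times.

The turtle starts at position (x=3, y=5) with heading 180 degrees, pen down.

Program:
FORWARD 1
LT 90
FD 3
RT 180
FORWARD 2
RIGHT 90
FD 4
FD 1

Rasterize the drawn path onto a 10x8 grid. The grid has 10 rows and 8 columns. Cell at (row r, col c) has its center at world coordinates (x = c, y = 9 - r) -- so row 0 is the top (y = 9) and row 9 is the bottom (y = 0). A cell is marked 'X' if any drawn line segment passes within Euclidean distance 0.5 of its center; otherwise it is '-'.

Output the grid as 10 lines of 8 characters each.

Answer: --------
--------
--------
--------
--XX----
--XXXXXX
--X-----
--X-----
--------
--------

Derivation:
Segment 0: (3,5) -> (2,5)
Segment 1: (2,5) -> (2,2)
Segment 2: (2,2) -> (2,4)
Segment 3: (2,4) -> (6,4)
Segment 4: (6,4) -> (7,4)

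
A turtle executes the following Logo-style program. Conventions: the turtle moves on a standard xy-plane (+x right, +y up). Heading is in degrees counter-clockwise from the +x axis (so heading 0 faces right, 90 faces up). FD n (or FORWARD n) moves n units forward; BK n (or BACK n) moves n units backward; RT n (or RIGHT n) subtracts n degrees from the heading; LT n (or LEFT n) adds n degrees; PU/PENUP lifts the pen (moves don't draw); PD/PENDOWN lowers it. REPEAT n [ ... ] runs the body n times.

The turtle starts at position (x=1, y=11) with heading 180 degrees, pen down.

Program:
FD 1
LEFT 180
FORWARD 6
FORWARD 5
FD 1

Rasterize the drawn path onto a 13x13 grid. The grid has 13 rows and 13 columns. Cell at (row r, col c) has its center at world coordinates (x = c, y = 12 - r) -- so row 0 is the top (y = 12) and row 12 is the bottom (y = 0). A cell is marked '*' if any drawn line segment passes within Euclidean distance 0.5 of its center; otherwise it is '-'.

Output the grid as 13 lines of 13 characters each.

Answer: -------------
*************
-------------
-------------
-------------
-------------
-------------
-------------
-------------
-------------
-------------
-------------
-------------

Derivation:
Segment 0: (1,11) -> (0,11)
Segment 1: (0,11) -> (6,11)
Segment 2: (6,11) -> (11,11)
Segment 3: (11,11) -> (12,11)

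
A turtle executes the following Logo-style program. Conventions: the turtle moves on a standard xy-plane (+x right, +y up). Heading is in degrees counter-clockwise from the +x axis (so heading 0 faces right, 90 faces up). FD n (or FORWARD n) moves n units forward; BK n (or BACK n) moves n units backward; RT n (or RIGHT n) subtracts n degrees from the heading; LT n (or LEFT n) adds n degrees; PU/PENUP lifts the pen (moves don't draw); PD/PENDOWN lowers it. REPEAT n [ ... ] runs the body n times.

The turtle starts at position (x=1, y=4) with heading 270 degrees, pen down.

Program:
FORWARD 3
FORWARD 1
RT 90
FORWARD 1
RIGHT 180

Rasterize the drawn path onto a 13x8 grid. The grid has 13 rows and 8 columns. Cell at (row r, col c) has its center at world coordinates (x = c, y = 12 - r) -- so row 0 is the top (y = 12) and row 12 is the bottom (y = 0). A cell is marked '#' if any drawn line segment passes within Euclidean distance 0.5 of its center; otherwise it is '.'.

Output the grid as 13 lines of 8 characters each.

Segment 0: (1,4) -> (1,1)
Segment 1: (1,1) -> (1,0)
Segment 2: (1,0) -> (-0,0)

Answer: ........
........
........
........
........
........
........
........
.#......
.#......
.#......
.#......
##......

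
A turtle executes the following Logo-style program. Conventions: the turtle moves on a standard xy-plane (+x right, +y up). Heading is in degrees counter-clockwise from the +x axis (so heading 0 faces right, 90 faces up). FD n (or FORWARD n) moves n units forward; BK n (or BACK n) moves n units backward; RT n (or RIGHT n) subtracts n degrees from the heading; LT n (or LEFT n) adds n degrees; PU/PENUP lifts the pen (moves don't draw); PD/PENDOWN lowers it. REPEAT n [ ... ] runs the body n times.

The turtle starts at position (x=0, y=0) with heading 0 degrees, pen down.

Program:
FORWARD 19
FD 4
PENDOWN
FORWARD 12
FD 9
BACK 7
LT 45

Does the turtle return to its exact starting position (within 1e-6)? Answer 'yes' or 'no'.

Answer: no

Derivation:
Executing turtle program step by step:
Start: pos=(0,0), heading=0, pen down
FD 19: (0,0) -> (19,0) [heading=0, draw]
FD 4: (19,0) -> (23,0) [heading=0, draw]
PD: pen down
FD 12: (23,0) -> (35,0) [heading=0, draw]
FD 9: (35,0) -> (44,0) [heading=0, draw]
BK 7: (44,0) -> (37,0) [heading=0, draw]
LT 45: heading 0 -> 45
Final: pos=(37,0), heading=45, 5 segment(s) drawn

Start position: (0, 0)
Final position: (37, 0)
Distance = 37; >= 1e-6 -> NOT closed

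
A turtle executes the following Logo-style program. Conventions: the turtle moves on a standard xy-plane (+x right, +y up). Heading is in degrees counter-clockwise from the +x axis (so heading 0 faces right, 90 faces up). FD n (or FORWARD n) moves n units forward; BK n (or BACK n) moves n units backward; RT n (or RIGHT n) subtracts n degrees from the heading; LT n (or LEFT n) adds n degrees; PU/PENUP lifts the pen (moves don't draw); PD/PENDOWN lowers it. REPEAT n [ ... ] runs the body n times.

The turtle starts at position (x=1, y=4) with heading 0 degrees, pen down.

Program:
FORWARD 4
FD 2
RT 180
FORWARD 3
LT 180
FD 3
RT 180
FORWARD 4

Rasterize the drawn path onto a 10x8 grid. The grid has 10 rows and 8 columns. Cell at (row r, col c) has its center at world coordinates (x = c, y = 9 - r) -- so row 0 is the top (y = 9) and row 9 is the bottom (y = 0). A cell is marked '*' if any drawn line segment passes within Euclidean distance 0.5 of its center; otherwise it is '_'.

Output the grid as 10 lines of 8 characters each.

Segment 0: (1,4) -> (5,4)
Segment 1: (5,4) -> (7,4)
Segment 2: (7,4) -> (4,4)
Segment 3: (4,4) -> (7,4)
Segment 4: (7,4) -> (3,4)

Answer: ________
________
________
________
________
_*******
________
________
________
________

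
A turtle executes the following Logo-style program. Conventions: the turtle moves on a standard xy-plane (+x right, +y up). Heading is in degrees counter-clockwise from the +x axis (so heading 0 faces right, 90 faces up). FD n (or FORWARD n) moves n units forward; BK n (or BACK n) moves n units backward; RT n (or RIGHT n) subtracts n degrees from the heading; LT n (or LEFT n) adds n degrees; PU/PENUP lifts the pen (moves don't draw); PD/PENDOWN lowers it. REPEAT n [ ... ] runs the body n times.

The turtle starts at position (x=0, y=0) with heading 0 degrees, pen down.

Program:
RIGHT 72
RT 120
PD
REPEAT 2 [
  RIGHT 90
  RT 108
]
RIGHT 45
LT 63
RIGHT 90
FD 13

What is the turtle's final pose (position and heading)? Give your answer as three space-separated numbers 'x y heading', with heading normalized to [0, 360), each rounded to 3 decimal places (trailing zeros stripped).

Executing turtle program step by step:
Start: pos=(0,0), heading=0, pen down
RT 72: heading 0 -> 288
RT 120: heading 288 -> 168
PD: pen down
REPEAT 2 [
  -- iteration 1/2 --
  RT 90: heading 168 -> 78
  RT 108: heading 78 -> 330
  -- iteration 2/2 --
  RT 90: heading 330 -> 240
  RT 108: heading 240 -> 132
]
RT 45: heading 132 -> 87
LT 63: heading 87 -> 150
RT 90: heading 150 -> 60
FD 13: (0,0) -> (6.5,11.258) [heading=60, draw]
Final: pos=(6.5,11.258), heading=60, 1 segment(s) drawn

Answer: 6.5 11.258 60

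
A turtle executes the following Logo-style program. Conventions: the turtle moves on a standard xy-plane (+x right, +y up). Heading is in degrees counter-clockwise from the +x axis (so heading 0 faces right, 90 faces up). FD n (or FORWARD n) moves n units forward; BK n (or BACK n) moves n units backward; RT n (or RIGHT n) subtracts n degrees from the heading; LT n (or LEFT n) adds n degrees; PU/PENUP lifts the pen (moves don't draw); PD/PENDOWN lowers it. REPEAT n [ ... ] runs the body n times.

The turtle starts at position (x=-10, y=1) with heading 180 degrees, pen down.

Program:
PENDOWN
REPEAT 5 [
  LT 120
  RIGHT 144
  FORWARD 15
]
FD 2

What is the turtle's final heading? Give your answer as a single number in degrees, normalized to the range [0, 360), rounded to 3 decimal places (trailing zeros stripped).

Answer: 60

Derivation:
Executing turtle program step by step:
Start: pos=(-10,1), heading=180, pen down
PD: pen down
REPEAT 5 [
  -- iteration 1/5 --
  LT 120: heading 180 -> 300
  RT 144: heading 300 -> 156
  FD 15: (-10,1) -> (-23.703,7.101) [heading=156, draw]
  -- iteration 2/5 --
  LT 120: heading 156 -> 276
  RT 144: heading 276 -> 132
  FD 15: (-23.703,7.101) -> (-33.74,18.248) [heading=132, draw]
  -- iteration 3/5 --
  LT 120: heading 132 -> 252
  RT 144: heading 252 -> 108
  FD 15: (-33.74,18.248) -> (-38.375,32.514) [heading=108, draw]
  -- iteration 4/5 --
  LT 120: heading 108 -> 228
  RT 144: heading 228 -> 84
  FD 15: (-38.375,32.514) -> (-36.807,47.432) [heading=84, draw]
  -- iteration 5/5 --
  LT 120: heading 84 -> 204
  RT 144: heading 204 -> 60
  FD 15: (-36.807,47.432) -> (-29.307,60.422) [heading=60, draw]
]
FD 2: (-29.307,60.422) -> (-28.307,62.154) [heading=60, draw]
Final: pos=(-28.307,62.154), heading=60, 6 segment(s) drawn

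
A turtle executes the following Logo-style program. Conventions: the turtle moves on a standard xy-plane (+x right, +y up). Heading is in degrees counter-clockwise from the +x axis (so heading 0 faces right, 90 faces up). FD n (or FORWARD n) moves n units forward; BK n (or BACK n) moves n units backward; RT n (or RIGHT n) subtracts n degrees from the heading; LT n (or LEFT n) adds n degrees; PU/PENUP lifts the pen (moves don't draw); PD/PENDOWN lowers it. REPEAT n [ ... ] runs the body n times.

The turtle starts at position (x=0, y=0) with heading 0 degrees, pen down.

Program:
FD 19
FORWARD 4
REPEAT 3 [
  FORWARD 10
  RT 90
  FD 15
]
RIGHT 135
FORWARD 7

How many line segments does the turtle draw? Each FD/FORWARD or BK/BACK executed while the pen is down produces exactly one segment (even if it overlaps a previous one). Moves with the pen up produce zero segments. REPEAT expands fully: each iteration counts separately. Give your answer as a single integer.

Executing turtle program step by step:
Start: pos=(0,0), heading=0, pen down
FD 19: (0,0) -> (19,0) [heading=0, draw]
FD 4: (19,0) -> (23,0) [heading=0, draw]
REPEAT 3 [
  -- iteration 1/3 --
  FD 10: (23,0) -> (33,0) [heading=0, draw]
  RT 90: heading 0 -> 270
  FD 15: (33,0) -> (33,-15) [heading=270, draw]
  -- iteration 2/3 --
  FD 10: (33,-15) -> (33,-25) [heading=270, draw]
  RT 90: heading 270 -> 180
  FD 15: (33,-25) -> (18,-25) [heading=180, draw]
  -- iteration 3/3 --
  FD 10: (18,-25) -> (8,-25) [heading=180, draw]
  RT 90: heading 180 -> 90
  FD 15: (8,-25) -> (8,-10) [heading=90, draw]
]
RT 135: heading 90 -> 315
FD 7: (8,-10) -> (12.95,-14.95) [heading=315, draw]
Final: pos=(12.95,-14.95), heading=315, 9 segment(s) drawn
Segments drawn: 9

Answer: 9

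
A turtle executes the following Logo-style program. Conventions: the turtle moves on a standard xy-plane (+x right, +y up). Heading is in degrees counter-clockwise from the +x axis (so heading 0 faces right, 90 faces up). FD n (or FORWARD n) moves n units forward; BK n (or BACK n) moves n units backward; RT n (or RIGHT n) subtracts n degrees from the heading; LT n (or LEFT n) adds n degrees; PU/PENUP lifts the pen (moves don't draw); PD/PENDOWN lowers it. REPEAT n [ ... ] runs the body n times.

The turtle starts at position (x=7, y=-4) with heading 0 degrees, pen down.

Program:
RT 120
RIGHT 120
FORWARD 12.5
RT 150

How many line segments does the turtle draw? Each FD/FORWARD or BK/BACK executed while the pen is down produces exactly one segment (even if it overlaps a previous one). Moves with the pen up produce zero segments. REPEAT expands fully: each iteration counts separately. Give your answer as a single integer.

Answer: 1

Derivation:
Executing turtle program step by step:
Start: pos=(7,-4), heading=0, pen down
RT 120: heading 0 -> 240
RT 120: heading 240 -> 120
FD 12.5: (7,-4) -> (0.75,6.825) [heading=120, draw]
RT 150: heading 120 -> 330
Final: pos=(0.75,6.825), heading=330, 1 segment(s) drawn
Segments drawn: 1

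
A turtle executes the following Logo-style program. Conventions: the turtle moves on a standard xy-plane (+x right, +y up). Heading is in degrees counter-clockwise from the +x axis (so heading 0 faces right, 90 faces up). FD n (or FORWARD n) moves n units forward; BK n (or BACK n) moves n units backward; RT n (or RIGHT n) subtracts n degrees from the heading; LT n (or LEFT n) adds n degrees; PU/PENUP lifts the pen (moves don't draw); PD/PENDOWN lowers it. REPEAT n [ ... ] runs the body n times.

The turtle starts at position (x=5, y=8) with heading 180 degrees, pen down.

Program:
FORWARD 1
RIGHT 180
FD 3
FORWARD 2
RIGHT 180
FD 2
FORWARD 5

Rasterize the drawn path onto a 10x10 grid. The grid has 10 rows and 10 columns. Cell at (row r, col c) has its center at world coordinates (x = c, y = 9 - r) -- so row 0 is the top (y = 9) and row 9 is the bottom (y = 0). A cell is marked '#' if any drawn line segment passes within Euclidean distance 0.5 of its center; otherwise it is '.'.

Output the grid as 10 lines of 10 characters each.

Segment 0: (5,8) -> (4,8)
Segment 1: (4,8) -> (7,8)
Segment 2: (7,8) -> (9,8)
Segment 3: (9,8) -> (7,8)
Segment 4: (7,8) -> (2,8)

Answer: ..........
..########
..........
..........
..........
..........
..........
..........
..........
..........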